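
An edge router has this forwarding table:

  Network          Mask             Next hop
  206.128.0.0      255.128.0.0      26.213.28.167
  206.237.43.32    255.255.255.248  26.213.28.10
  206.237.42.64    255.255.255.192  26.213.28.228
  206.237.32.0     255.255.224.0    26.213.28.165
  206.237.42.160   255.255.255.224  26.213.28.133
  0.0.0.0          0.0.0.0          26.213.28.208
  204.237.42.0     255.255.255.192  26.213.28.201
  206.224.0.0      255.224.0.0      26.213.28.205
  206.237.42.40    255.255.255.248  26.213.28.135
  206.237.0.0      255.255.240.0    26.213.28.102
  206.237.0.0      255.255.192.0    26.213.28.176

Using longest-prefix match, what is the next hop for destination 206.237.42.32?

Routes whose prefix contains 206.237.42.32:
  0.0.0.0/0 (default, matches everything) -> 26.213.28.208
  206.128.0.0/9 (206.128.0.0 - 206.255.255.255) -> 26.213.28.167
  206.224.0.0/11 (206.224.0.0 - 206.255.255.255) -> 26.213.28.205
  206.237.0.0/18 (206.237.0.0 - 206.237.63.255) -> 26.213.28.176
  206.237.32.0/19 (206.237.32.0 - 206.237.63.255) -> 26.213.28.165
More-specific entries that do NOT match:
  206.237.43.32/29 (206.237.43.32 - 206.237.43.39) does not contain 206.237.42.32
  206.237.42.40/29 (206.237.42.40 - 206.237.42.47) does not contain 206.237.42.32
  206.237.42.160/27 (206.237.42.160 - 206.237.42.191) does not contain 206.237.42.32
  206.237.42.64/26 (206.237.42.64 - 206.237.42.127) does not contain 206.237.42.32
  204.237.42.0/26 (204.237.42.0 - 204.237.42.63) does not contain 206.237.42.32
  206.237.0.0/20 (206.237.0.0 - 206.237.15.255) does not contain 206.237.42.32
Longest matching prefix is /19 -> next hop 26.213.28.165.

26.213.28.165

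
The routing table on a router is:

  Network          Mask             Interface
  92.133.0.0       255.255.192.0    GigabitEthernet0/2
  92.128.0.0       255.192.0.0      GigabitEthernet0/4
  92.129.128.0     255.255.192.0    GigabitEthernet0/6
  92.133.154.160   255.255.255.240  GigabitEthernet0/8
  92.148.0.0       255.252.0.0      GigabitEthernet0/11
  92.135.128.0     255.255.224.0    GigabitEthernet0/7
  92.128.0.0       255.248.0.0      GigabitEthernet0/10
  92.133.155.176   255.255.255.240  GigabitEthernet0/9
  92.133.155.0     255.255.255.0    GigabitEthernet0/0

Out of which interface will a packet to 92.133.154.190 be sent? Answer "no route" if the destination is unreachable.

Routes whose prefix contains 92.133.154.190:
  92.128.0.0/10 (92.128.0.0 - 92.191.255.255) -> GigabitEthernet0/4
  92.128.0.0/13 (92.128.0.0 - 92.135.255.255) -> GigabitEthernet0/10
More-specific entries that do NOT match:
  92.133.154.160/28 (92.133.154.160 - 92.133.154.175) does not contain 92.133.154.190
  92.133.155.176/28 (92.133.155.176 - 92.133.155.191) does not contain 92.133.154.190
  92.133.155.0/24 (92.133.155.0 - 92.133.155.255) does not contain 92.133.154.190
  92.135.128.0/19 (92.135.128.0 - 92.135.159.255) does not contain 92.133.154.190
  92.133.0.0/18 (92.133.0.0 - 92.133.63.255) does not contain 92.133.154.190
  92.129.128.0/18 (92.129.128.0 - 92.129.191.255) does not contain 92.133.154.190
  92.148.0.0/14 (92.148.0.0 - 92.151.255.255) does not contain 92.133.154.190
Longest matching prefix is /13 -> interface GigabitEthernet0/10.

GigabitEthernet0/10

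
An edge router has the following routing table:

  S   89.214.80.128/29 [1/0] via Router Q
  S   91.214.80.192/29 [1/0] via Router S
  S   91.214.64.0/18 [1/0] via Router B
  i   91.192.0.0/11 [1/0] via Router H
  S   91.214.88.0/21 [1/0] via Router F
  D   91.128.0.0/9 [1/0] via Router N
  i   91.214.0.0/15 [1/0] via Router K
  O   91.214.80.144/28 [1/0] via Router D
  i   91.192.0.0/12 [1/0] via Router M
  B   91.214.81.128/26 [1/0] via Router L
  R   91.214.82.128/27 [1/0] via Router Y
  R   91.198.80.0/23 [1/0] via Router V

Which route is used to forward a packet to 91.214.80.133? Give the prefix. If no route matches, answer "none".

Entries matching 91.214.80.133:
  91.128.0.0/9 (91.128.0.0 - 91.255.255.255)
  91.192.0.0/11 (91.192.0.0 - 91.223.255.255)
  91.214.0.0/15 (91.214.0.0 - 91.215.255.255)
  91.214.64.0/18 (91.214.64.0 - 91.214.127.255)
Most specific is 91.214.64.0/18.

91.214.64.0/18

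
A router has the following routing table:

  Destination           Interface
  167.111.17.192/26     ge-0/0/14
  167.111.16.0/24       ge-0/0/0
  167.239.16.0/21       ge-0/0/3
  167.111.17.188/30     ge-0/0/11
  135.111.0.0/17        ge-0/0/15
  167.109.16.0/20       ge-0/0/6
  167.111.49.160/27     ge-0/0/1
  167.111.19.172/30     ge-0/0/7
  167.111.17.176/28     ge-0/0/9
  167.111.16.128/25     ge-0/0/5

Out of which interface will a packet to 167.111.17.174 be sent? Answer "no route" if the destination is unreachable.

No entry's prefix contains 167.111.17.174; there is no default route.

no route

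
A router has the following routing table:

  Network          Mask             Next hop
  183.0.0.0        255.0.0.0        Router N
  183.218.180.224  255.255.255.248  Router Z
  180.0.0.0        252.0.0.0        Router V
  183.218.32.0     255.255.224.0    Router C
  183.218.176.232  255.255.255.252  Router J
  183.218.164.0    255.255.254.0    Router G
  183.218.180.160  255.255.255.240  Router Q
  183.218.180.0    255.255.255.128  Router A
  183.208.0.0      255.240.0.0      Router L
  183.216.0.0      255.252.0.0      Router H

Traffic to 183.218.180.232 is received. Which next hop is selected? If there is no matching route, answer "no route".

Router H

Routes whose prefix contains 183.218.180.232:
  180.0.0.0/6 (180.0.0.0 - 183.255.255.255) -> Router V
  183.0.0.0/8 (183.0.0.0 - 183.255.255.255) -> Router N
  183.208.0.0/12 (183.208.0.0 - 183.223.255.255) -> Router L
  183.216.0.0/14 (183.216.0.0 - 183.219.255.255) -> Router H
More-specific entries that do NOT match:
  183.218.176.232/30 (183.218.176.232 - 183.218.176.235) does not contain 183.218.180.232
  183.218.180.224/29 (183.218.180.224 - 183.218.180.231) does not contain 183.218.180.232
  183.218.180.160/28 (183.218.180.160 - 183.218.180.175) does not contain 183.218.180.232
  183.218.180.0/25 (183.218.180.0 - 183.218.180.127) does not contain 183.218.180.232
  183.218.164.0/23 (183.218.164.0 - 183.218.165.255) does not contain 183.218.180.232
  183.218.32.0/19 (183.218.32.0 - 183.218.63.255) does not contain 183.218.180.232
Longest matching prefix is /14 -> next hop Router H.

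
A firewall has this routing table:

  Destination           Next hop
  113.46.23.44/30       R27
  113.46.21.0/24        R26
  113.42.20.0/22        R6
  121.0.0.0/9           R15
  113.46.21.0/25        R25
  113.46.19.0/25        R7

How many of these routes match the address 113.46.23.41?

0

No listed prefix contains 113.46.23.41.
Total matching entries: 0.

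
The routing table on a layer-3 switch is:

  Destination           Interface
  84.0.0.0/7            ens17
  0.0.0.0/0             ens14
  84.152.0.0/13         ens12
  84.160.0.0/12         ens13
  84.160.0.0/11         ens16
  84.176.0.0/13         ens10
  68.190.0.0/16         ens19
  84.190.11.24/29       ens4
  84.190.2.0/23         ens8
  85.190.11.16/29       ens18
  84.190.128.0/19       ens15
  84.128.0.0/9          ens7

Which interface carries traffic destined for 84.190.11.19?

Routes whose prefix contains 84.190.11.19:
  0.0.0.0/0 (default, matches everything) -> ens14
  84.0.0.0/7 (84.0.0.0 - 85.255.255.255) -> ens17
  84.128.0.0/9 (84.128.0.0 - 84.255.255.255) -> ens7
  84.160.0.0/11 (84.160.0.0 - 84.191.255.255) -> ens16
More-specific entries that do NOT match:
  84.190.11.24/29 (84.190.11.24 - 84.190.11.31) does not contain 84.190.11.19
  85.190.11.16/29 (85.190.11.16 - 85.190.11.23) does not contain 84.190.11.19
  84.190.2.0/23 (84.190.2.0 - 84.190.3.255) does not contain 84.190.11.19
  84.190.128.0/19 (84.190.128.0 - 84.190.159.255) does not contain 84.190.11.19
  68.190.0.0/16 (68.190.0.0 - 68.190.255.255) does not contain 84.190.11.19
  84.152.0.0/13 (84.152.0.0 - 84.159.255.255) does not contain 84.190.11.19
  84.176.0.0/13 (84.176.0.0 - 84.183.255.255) does not contain 84.190.11.19
  84.160.0.0/12 (84.160.0.0 - 84.175.255.255) does not contain 84.190.11.19
Longest matching prefix is /11 -> interface ens16.

ens16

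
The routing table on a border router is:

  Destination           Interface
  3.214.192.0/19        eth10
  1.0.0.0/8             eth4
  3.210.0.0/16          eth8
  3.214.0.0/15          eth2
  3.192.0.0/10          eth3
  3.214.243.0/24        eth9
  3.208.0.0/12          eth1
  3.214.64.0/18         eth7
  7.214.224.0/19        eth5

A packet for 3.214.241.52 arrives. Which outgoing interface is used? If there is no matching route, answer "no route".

eth2

Routes whose prefix contains 3.214.241.52:
  3.192.0.0/10 (3.192.0.0 - 3.255.255.255) -> eth3
  3.208.0.0/12 (3.208.0.0 - 3.223.255.255) -> eth1
  3.214.0.0/15 (3.214.0.0 - 3.215.255.255) -> eth2
More-specific entries that do NOT match:
  3.214.243.0/24 (3.214.243.0 - 3.214.243.255) does not contain 3.214.241.52
  3.214.192.0/19 (3.214.192.0 - 3.214.223.255) does not contain 3.214.241.52
  7.214.224.0/19 (7.214.224.0 - 7.214.255.255) does not contain 3.214.241.52
  3.214.64.0/18 (3.214.64.0 - 3.214.127.255) does not contain 3.214.241.52
  3.210.0.0/16 (3.210.0.0 - 3.210.255.255) does not contain 3.214.241.52
Longest matching prefix is /15 -> interface eth2.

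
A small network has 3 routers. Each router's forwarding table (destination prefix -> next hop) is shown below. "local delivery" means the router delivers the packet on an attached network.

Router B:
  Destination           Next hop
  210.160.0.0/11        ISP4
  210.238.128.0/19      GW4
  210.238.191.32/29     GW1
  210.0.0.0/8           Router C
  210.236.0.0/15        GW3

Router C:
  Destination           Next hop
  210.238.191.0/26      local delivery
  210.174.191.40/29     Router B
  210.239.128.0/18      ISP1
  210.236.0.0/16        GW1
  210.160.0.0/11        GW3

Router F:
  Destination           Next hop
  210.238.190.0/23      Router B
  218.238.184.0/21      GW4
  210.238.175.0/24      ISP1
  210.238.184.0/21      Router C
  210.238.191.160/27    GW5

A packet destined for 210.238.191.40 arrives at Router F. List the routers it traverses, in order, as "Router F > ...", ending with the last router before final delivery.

At Router F: longest match for 210.238.191.40 is 210.238.190.0/23 -> Router B
At Router B: longest match for 210.238.191.40 is 210.0.0.0/8 -> Router C
At Router C: longest match for 210.238.191.40 is 210.238.191.0/26 -> local delivery

Router F > Router B > Router C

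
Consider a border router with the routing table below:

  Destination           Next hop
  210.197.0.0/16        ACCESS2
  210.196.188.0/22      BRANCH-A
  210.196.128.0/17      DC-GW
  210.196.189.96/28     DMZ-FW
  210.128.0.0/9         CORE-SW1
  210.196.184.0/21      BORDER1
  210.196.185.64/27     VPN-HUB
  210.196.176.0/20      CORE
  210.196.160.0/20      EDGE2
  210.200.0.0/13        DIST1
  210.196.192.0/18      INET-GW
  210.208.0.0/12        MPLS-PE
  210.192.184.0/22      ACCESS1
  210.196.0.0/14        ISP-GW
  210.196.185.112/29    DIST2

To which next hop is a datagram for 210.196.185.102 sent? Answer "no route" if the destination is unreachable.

Routes whose prefix contains 210.196.185.102:
  210.128.0.0/9 (210.128.0.0 - 210.255.255.255) -> CORE-SW1
  210.196.0.0/14 (210.196.0.0 - 210.199.255.255) -> ISP-GW
  210.196.128.0/17 (210.196.128.0 - 210.196.255.255) -> DC-GW
  210.196.176.0/20 (210.196.176.0 - 210.196.191.255) -> CORE
  210.196.184.0/21 (210.196.184.0 - 210.196.191.255) -> BORDER1
More-specific entries that do NOT match:
  210.196.185.112/29 (210.196.185.112 - 210.196.185.119) does not contain 210.196.185.102
  210.196.189.96/28 (210.196.189.96 - 210.196.189.111) does not contain 210.196.185.102
  210.196.185.64/27 (210.196.185.64 - 210.196.185.95) does not contain 210.196.185.102
  210.196.188.0/22 (210.196.188.0 - 210.196.191.255) does not contain 210.196.185.102
  210.192.184.0/22 (210.192.184.0 - 210.192.187.255) does not contain 210.196.185.102
Longest matching prefix is /21 -> next hop BORDER1.

BORDER1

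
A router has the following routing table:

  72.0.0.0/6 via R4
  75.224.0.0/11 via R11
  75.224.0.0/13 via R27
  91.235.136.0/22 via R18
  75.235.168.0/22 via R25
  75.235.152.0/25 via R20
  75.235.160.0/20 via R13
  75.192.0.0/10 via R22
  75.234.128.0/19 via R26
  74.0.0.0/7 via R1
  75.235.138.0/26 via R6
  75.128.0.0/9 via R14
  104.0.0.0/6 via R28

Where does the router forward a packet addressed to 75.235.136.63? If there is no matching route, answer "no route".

Routes whose prefix contains 75.235.136.63:
  72.0.0.0/6 (72.0.0.0 - 75.255.255.255) -> R4
  74.0.0.0/7 (74.0.0.0 - 75.255.255.255) -> R1
  75.128.0.0/9 (75.128.0.0 - 75.255.255.255) -> R14
  75.192.0.0/10 (75.192.0.0 - 75.255.255.255) -> R22
  75.224.0.0/11 (75.224.0.0 - 75.255.255.255) -> R11
More-specific entries that do NOT match:
  75.235.138.0/26 (75.235.138.0 - 75.235.138.63) does not contain 75.235.136.63
  75.235.152.0/25 (75.235.152.0 - 75.235.152.127) does not contain 75.235.136.63
  91.235.136.0/22 (91.235.136.0 - 91.235.139.255) does not contain 75.235.136.63
  75.235.168.0/22 (75.235.168.0 - 75.235.171.255) does not contain 75.235.136.63
  75.235.160.0/20 (75.235.160.0 - 75.235.175.255) does not contain 75.235.136.63
  75.234.128.0/19 (75.234.128.0 - 75.234.159.255) does not contain 75.235.136.63
  75.224.0.0/13 (75.224.0.0 - 75.231.255.255) does not contain 75.235.136.63
Longest matching prefix is /11 -> next hop R11.

R11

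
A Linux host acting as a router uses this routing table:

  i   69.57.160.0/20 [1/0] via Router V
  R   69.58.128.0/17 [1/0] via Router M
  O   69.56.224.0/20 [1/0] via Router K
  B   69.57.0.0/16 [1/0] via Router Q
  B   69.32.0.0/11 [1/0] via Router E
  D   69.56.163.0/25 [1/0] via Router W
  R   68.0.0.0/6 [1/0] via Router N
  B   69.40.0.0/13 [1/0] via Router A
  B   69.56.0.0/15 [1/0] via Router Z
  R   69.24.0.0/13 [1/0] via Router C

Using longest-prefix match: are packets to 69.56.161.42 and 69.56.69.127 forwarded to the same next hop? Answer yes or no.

69.56.161.42: longest match 69.56.0.0/15 -> Router Z
69.56.69.127: longest match 69.56.0.0/15 -> Router Z

yes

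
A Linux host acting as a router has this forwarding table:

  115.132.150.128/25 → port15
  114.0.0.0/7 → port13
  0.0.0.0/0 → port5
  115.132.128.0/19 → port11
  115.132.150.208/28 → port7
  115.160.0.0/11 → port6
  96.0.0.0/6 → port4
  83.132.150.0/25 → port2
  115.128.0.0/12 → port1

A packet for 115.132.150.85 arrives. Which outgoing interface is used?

Routes whose prefix contains 115.132.150.85:
  0.0.0.0/0 (default, matches everything) -> port5
  114.0.0.0/7 (114.0.0.0 - 115.255.255.255) -> port13
  115.128.0.0/12 (115.128.0.0 - 115.143.255.255) -> port1
  115.132.128.0/19 (115.132.128.0 - 115.132.159.255) -> port11
More-specific entries that do NOT match:
  115.132.150.208/28 (115.132.150.208 - 115.132.150.223) does not contain 115.132.150.85
  115.132.150.128/25 (115.132.150.128 - 115.132.150.255) does not contain 115.132.150.85
  83.132.150.0/25 (83.132.150.0 - 83.132.150.127) does not contain 115.132.150.85
Longest matching prefix is /19 -> interface port11.

port11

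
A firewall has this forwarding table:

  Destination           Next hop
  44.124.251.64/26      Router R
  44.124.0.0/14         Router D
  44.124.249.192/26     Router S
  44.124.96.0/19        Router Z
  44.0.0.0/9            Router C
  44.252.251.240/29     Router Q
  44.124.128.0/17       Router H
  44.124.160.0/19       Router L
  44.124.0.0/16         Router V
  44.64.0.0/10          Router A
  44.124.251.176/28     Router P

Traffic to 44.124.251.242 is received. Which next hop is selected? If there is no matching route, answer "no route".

Router H

Routes whose prefix contains 44.124.251.242:
  44.0.0.0/9 (44.0.0.0 - 44.127.255.255) -> Router C
  44.64.0.0/10 (44.64.0.0 - 44.127.255.255) -> Router A
  44.124.0.0/14 (44.124.0.0 - 44.127.255.255) -> Router D
  44.124.0.0/16 (44.124.0.0 - 44.124.255.255) -> Router V
  44.124.128.0/17 (44.124.128.0 - 44.124.255.255) -> Router H
More-specific entries that do NOT match:
  44.252.251.240/29 (44.252.251.240 - 44.252.251.247) does not contain 44.124.251.242
  44.124.251.176/28 (44.124.251.176 - 44.124.251.191) does not contain 44.124.251.242
  44.124.251.64/26 (44.124.251.64 - 44.124.251.127) does not contain 44.124.251.242
  44.124.249.192/26 (44.124.249.192 - 44.124.249.255) does not contain 44.124.251.242
  44.124.96.0/19 (44.124.96.0 - 44.124.127.255) does not contain 44.124.251.242
  44.124.160.0/19 (44.124.160.0 - 44.124.191.255) does not contain 44.124.251.242
Longest matching prefix is /17 -> next hop Router H.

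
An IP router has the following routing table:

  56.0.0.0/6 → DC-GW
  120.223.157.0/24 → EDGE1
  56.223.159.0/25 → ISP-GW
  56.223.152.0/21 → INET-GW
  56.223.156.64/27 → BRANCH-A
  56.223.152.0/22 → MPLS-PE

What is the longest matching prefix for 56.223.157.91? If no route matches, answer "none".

Entries matching 56.223.157.91:
  56.0.0.0/6 (56.0.0.0 - 59.255.255.255)
  56.223.152.0/21 (56.223.152.0 - 56.223.159.255)
Most specific is 56.223.152.0/21.

56.223.152.0/21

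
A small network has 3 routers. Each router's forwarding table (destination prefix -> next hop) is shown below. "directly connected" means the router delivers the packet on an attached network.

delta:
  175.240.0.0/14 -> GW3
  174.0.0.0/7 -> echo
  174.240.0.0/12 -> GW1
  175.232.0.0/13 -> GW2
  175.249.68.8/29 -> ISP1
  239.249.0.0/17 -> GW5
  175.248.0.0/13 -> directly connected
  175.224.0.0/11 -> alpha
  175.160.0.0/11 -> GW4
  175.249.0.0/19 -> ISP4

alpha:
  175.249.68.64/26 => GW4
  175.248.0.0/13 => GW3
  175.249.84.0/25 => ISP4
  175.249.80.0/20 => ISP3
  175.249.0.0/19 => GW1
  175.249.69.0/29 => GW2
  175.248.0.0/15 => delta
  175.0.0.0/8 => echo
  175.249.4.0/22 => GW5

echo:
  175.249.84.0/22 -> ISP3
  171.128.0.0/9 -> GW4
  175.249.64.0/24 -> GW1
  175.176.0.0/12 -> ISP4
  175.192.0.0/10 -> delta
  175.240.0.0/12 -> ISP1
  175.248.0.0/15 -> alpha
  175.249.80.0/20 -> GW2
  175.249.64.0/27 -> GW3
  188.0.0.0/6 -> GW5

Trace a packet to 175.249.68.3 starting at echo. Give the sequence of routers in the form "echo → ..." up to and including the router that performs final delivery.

At echo: longest match for 175.249.68.3 is 175.248.0.0/15 -> alpha
At alpha: longest match for 175.249.68.3 is 175.248.0.0/15 -> delta
At delta: longest match for 175.249.68.3 is 175.248.0.0/13 -> directly connected

echo → alpha → delta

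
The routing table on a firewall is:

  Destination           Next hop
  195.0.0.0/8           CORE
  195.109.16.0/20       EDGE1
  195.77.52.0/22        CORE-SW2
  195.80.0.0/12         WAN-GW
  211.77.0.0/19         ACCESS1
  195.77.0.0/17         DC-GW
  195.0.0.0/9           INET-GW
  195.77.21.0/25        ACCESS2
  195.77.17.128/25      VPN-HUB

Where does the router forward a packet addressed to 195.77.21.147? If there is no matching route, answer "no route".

Routes whose prefix contains 195.77.21.147:
  195.0.0.0/8 (195.0.0.0 - 195.255.255.255) -> CORE
  195.0.0.0/9 (195.0.0.0 - 195.127.255.255) -> INET-GW
  195.77.0.0/17 (195.77.0.0 - 195.77.127.255) -> DC-GW
More-specific entries that do NOT match:
  195.77.21.0/25 (195.77.21.0 - 195.77.21.127) does not contain 195.77.21.147
  195.77.17.128/25 (195.77.17.128 - 195.77.17.255) does not contain 195.77.21.147
  195.77.52.0/22 (195.77.52.0 - 195.77.55.255) does not contain 195.77.21.147
  195.109.16.0/20 (195.109.16.0 - 195.109.31.255) does not contain 195.77.21.147
  211.77.0.0/19 (211.77.0.0 - 211.77.31.255) does not contain 195.77.21.147
Longest matching prefix is /17 -> next hop DC-GW.

DC-GW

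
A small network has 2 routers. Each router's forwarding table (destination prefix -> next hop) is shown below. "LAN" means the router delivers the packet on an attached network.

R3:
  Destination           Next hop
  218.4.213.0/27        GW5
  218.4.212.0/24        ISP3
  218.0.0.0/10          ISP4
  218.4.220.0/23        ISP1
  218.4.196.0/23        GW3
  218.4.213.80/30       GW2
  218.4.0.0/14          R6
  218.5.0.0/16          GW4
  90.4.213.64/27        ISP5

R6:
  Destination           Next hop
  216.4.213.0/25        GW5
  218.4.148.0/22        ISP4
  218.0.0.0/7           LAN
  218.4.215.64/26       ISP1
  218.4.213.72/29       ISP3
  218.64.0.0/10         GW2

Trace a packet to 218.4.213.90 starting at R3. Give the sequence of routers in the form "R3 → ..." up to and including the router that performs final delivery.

At R3: longest match for 218.4.213.90 is 218.4.0.0/14 -> R6
At R6: longest match for 218.4.213.90 is 218.0.0.0/7 -> LAN

R3 → R6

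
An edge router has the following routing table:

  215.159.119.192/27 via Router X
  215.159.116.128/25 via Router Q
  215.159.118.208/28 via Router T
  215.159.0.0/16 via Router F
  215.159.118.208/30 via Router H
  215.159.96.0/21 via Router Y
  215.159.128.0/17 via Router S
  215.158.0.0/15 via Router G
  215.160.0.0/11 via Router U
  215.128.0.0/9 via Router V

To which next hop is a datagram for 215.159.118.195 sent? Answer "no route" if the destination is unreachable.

Routes whose prefix contains 215.159.118.195:
  215.128.0.0/9 (215.128.0.0 - 215.255.255.255) -> Router V
  215.158.0.0/15 (215.158.0.0 - 215.159.255.255) -> Router G
  215.159.0.0/16 (215.159.0.0 - 215.159.255.255) -> Router F
More-specific entries that do NOT match:
  215.159.118.208/30 (215.159.118.208 - 215.159.118.211) does not contain 215.159.118.195
  215.159.118.208/28 (215.159.118.208 - 215.159.118.223) does not contain 215.159.118.195
  215.159.119.192/27 (215.159.119.192 - 215.159.119.223) does not contain 215.159.118.195
  215.159.116.128/25 (215.159.116.128 - 215.159.116.255) does not contain 215.159.118.195
  215.159.96.0/21 (215.159.96.0 - 215.159.103.255) does not contain 215.159.118.195
  215.159.128.0/17 (215.159.128.0 - 215.159.255.255) does not contain 215.159.118.195
Longest matching prefix is /16 -> next hop Router F.

Router F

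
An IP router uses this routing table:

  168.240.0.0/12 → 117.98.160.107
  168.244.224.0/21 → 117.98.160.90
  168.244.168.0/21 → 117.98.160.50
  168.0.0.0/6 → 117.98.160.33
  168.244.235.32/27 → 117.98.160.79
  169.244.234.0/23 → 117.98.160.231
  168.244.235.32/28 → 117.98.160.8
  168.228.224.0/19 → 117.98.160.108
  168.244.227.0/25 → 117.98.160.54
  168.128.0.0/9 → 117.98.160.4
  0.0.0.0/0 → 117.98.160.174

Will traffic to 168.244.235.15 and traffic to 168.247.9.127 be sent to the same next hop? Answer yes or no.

168.244.235.15: longest match 168.240.0.0/12 -> 117.98.160.107
168.247.9.127: longest match 168.240.0.0/12 -> 117.98.160.107

yes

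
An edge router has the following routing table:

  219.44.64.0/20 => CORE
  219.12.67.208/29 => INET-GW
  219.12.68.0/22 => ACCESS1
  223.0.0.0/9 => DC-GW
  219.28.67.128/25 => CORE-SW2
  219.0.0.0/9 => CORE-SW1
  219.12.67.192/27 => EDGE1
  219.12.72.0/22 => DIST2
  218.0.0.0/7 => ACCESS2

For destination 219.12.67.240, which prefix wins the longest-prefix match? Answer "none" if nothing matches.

219.0.0.0/9

Entries matching 219.12.67.240:
  218.0.0.0/7 (218.0.0.0 - 219.255.255.255)
  219.0.0.0/9 (219.0.0.0 - 219.127.255.255)
Most specific is 219.0.0.0/9.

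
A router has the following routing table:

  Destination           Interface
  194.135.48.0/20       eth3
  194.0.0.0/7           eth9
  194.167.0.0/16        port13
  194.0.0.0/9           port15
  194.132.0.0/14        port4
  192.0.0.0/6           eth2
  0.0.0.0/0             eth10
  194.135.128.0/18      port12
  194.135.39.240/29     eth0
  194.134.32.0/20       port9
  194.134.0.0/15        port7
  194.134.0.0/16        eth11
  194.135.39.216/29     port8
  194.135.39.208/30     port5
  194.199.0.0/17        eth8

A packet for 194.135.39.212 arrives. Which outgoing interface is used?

Routes whose prefix contains 194.135.39.212:
  0.0.0.0/0 (default, matches everything) -> eth10
  192.0.0.0/6 (192.0.0.0 - 195.255.255.255) -> eth2
  194.0.0.0/7 (194.0.0.0 - 195.255.255.255) -> eth9
  194.132.0.0/14 (194.132.0.0 - 194.135.255.255) -> port4
  194.134.0.0/15 (194.134.0.0 - 194.135.255.255) -> port7
More-specific entries that do NOT match:
  194.135.39.208/30 (194.135.39.208 - 194.135.39.211) does not contain 194.135.39.212
  194.135.39.240/29 (194.135.39.240 - 194.135.39.247) does not contain 194.135.39.212
  194.135.39.216/29 (194.135.39.216 - 194.135.39.223) does not contain 194.135.39.212
  194.135.48.0/20 (194.135.48.0 - 194.135.63.255) does not contain 194.135.39.212
  194.134.32.0/20 (194.134.32.0 - 194.134.47.255) does not contain 194.135.39.212
  194.135.128.0/18 (194.135.128.0 - 194.135.191.255) does not contain 194.135.39.212
  194.199.0.0/17 (194.199.0.0 - 194.199.127.255) does not contain 194.135.39.212
  194.167.0.0/16 (194.167.0.0 - 194.167.255.255) does not contain 194.135.39.212
  194.134.0.0/16 (194.134.0.0 - 194.134.255.255) does not contain 194.135.39.212
Longest matching prefix is /15 -> interface port7.

port7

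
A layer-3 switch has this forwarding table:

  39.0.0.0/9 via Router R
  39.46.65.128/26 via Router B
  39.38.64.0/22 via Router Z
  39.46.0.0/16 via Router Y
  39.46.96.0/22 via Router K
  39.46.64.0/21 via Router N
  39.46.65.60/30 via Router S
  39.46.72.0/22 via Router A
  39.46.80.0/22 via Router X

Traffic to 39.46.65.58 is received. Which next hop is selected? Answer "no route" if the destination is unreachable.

Routes whose prefix contains 39.46.65.58:
  39.0.0.0/9 (39.0.0.0 - 39.127.255.255) -> Router R
  39.46.0.0/16 (39.46.0.0 - 39.46.255.255) -> Router Y
  39.46.64.0/21 (39.46.64.0 - 39.46.71.255) -> Router N
More-specific entries that do NOT match:
  39.46.65.60/30 (39.46.65.60 - 39.46.65.63) does not contain 39.46.65.58
  39.46.65.128/26 (39.46.65.128 - 39.46.65.191) does not contain 39.46.65.58
  39.38.64.0/22 (39.38.64.0 - 39.38.67.255) does not contain 39.46.65.58
  39.46.96.0/22 (39.46.96.0 - 39.46.99.255) does not contain 39.46.65.58
  39.46.72.0/22 (39.46.72.0 - 39.46.75.255) does not contain 39.46.65.58
  39.46.80.0/22 (39.46.80.0 - 39.46.83.255) does not contain 39.46.65.58
Longest matching prefix is /21 -> next hop Router N.

Router N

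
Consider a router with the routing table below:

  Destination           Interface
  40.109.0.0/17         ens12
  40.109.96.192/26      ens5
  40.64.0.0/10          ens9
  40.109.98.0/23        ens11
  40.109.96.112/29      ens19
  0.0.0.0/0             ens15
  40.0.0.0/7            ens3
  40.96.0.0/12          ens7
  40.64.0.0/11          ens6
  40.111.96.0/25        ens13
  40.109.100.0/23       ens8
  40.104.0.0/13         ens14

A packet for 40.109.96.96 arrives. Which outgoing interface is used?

Routes whose prefix contains 40.109.96.96:
  0.0.0.0/0 (default, matches everything) -> ens15
  40.0.0.0/7 (40.0.0.0 - 41.255.255.255) -> ens3
  40.64.0.0/10 (40.64.0.0 - 40.127.255.255) -> ens9
  40.96.0.0/12 (40.96.0.0 - 40.111.255.255) -> ens7
  40.104.0.0/13 (40.104.0.0 - 40.111.255.255) -> ens14
  40.109.0.0/17 (40.109.0.0 - 40.109.127.255) -> ens12
More-specific entries that do NOT match:
  40.109.96.112/29 (40.109.96.112 - 40.109.96.119) does not contain 40.109.96.96
  40.109.96.192/26 (40.109.96.192 - 40.109.96.255) does not contain 40.109.96.96
  40.111.96.0/25 (40.111.96.0 - 40.111.96.127) does not contain 40.109.96.96
  40.109.98.0/23 (40.109.98.0 - 40.109.99.255) does not contain 40.109.96.96
  40.109.100.0/23 (40.109.100.0 - 40.109.101.255) does not contain 40.109.96.96
Longest matching prefix is /17 -> interface ens12.

ens12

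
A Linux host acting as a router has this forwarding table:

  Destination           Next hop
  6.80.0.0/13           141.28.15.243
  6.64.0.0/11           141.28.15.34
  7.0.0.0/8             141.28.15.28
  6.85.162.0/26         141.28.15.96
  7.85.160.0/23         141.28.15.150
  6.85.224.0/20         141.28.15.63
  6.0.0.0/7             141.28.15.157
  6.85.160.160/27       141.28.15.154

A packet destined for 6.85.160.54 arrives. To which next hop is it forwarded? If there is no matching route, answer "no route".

141.28.15.243

Routes whose prefix contains 6.85.160.54:
  6.0.0.0/7 (6.0.0.0 - 7.255.255.255) -> 141.28.15.157
  6.64.0.0/11 (6.64.0.0 - 6.95.255.255) -> 141.28.15.34
  6.80.0.0/13 (6.80.0.0 - 6.87.255.255) -> 141.28.15.243
More-specific entries that do NOT match:
  6.85.160.160/27 (6.85.160.160 - 6.85.160.191) does not contain 6.85.160.54
  6.85.162.0/26 (6.85.162.0 - 6.85.162.63) does not contain 6.85.160.54
  7.85.160.0/23 (7.85.160.0 - 7.85.161.255) does not contain 6.85.160.54
  6.85.224.0/20 (6.85.224.0 - 6.85.239.255) does not contain 6.85.160.54
Longest matching prefix is /13 -> next hop 141.28.15.243.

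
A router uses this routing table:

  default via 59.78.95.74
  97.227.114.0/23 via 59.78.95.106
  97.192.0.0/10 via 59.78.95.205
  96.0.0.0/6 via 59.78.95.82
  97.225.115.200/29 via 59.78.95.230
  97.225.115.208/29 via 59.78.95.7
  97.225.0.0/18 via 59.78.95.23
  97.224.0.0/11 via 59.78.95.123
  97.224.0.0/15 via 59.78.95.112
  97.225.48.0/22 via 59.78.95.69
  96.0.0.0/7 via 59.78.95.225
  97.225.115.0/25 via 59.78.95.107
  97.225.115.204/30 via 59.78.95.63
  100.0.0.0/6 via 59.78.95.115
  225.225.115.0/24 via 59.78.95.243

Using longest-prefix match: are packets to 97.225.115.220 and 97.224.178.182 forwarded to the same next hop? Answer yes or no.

97.225.115.220: longest match 97.224.0.0/15 -> 59.78.95.112
97.224.178.182: longest match 97.224.0.0/15 -> 59.78.95.112

yes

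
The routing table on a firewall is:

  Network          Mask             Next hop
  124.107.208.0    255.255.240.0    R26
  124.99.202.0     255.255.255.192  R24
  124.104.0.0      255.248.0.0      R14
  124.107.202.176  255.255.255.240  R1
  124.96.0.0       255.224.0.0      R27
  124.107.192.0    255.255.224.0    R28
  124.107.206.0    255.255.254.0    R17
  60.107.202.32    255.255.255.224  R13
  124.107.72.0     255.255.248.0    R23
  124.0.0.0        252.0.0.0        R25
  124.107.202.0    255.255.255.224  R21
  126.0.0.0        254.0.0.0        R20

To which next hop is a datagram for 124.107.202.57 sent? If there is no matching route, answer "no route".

R28

Routes whose prefix contains 124.107.202.57:
  124.0.0.0/6 (124.0.0.0 - 127.255.255.255) -> R25
  124.96.0.0/11 (124.96.0.0 - 124.127.255.255) -> R27
  124.104.0.0/13 (124.104.0.0 - 124.111.255.255) -> R14
  124.107.192.0/19 (124.107.192.0 - 124.107.223.255) -> R28
More-specific entries that do NOT match:
  124.107.202.176/28 (124.107.202.176 - 124.107.202.191) does not contain 124.107.202.57
  60.107.202.32/27 (60.107.202.32 - 60.107.202.63) does not contain 124.107.202.57
  124.107.202.0/27 (124.107.202.0 - 124.107.202.31) does not contain 124.107.202.57
  124.99.202.0/26 (124.99.202.0 - 124.99.202.63) does not contain 124.107.202.57
  124.107.206.0/23 (124.107.206.0 - 124.107.207.255) does not contain 124.107.202.57
  124.107.72.0/21 (124.107.72.0 - 124.107.79.255) does not contain 124.107.202.57
  124.107.208.0/20 (124.107.208.0 - 124.107.223.255) does not contain 124.107.202.57
Longest matching prefix is /19 -> next hop R28.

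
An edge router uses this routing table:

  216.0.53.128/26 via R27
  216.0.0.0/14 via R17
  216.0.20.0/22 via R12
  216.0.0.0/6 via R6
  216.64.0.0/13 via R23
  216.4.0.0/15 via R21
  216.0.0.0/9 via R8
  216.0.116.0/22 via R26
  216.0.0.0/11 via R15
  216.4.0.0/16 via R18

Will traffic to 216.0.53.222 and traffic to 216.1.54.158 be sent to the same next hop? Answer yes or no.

yes

216.0.53.222: longest match 216.0.0.0/14 -> R17
216.1.54.158: longest match 216.0.0.0/14 -> R17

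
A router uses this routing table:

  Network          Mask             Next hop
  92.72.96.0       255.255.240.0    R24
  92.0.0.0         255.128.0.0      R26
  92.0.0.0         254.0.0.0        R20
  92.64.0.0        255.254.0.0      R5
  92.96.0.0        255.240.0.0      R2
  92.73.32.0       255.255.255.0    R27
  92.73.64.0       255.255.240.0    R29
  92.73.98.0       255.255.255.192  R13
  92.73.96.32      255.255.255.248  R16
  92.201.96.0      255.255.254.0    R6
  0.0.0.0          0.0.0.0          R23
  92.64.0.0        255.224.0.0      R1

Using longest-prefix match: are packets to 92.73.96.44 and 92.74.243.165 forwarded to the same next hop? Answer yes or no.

92.73.96.44: longest match 92.64.0.0/11 -> R1
92.74.243.165: longest match 92.64.0.0/11 -> R1

yes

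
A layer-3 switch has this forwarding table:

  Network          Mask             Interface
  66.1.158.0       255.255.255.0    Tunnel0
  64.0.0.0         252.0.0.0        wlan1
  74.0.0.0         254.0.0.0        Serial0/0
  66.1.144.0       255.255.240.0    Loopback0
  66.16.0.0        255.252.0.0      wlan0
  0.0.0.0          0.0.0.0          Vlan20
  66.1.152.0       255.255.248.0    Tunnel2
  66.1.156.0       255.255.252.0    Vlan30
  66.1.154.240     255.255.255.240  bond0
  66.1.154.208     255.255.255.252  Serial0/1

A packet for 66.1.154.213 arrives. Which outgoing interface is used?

Tunnel2

Routes whose prefix contains 66.1.154.213:
  0.0.0.0/0 (default, matches everything) -> Vlan20
  64.0.0.0/6 (64.0.0.0 - 67.255.255.255) -> wlan1
  66.1.144.0/20 (66.1.144.0 - 66.1.159.255) -> Loopback0
  66.1.152.0/21 (66.1.152.0 - 66.1.159.255) -> Tunnel2
More-specific entries that do NOT match:
  66.1.154.208/30 (66.1.154.208 - 66.1.154.211) does not contain 66.1.154.213
  66.1.154.240/28 (66.1.154.240 - 66.1.154.255) does not contain 66.1.154.213
  66.1.158.0/24 (66.1.158.0 - 66.1.158.255) does not contain 66.1.154.213
  66.1.156.0/22 (66.1.156.0 - 66.1.159.255) does not contain 66.1.154.213
Longest matching prefix is /21 -> interface Tunnel2.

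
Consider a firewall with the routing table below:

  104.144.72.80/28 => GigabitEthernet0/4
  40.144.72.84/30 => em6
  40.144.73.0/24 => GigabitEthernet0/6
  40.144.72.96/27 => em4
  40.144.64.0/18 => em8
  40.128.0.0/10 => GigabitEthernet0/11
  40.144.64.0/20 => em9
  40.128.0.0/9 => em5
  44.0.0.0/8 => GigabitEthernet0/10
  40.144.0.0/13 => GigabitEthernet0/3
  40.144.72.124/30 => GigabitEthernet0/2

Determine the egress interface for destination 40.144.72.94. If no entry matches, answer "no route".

em9

Routes whose prefix contains 40.144.72.94:
  40.128.0.0/9 (40.128.0.0 - 40.255.255.255) -> em5
  40.128.0.0/10 (40.128.0.0 - 40.191.255.255) -> GigabitEthernet0/11
  40.144.0.0/13 (40.144.0.0 - 40.151.255.255) -> GigabitEthernet0/3
  40.144.64.0/18 (40.144.64.0 - 40.144.127.255) -> em8
  40.144.64.0/20 (40.144.64.0 - 40.144.79.255) -> em9
More-specific entries that do NOT match:
  40.144.72.84/30 (40.144.72.84 - 40.144.72.87) does not contain 40.144.72.94
  40.144.72.124/30 (40.144.72.124 - 40.144.72.127) does not contain 40.144.72.94
  104.144.72.80/28 (104.144.72.80 - 104.144.72.95) does not contain 40.144.72.94
  40.144.72.96/27 (40.144.72.96 - 40.144.72.127) does not contain 40.144.72.94
  40.144.73.0/24 (40.144.73.0 - 40.144.73.255) does not contain 40.144.72.94
Longest matching prefix is /20 -> interface em9.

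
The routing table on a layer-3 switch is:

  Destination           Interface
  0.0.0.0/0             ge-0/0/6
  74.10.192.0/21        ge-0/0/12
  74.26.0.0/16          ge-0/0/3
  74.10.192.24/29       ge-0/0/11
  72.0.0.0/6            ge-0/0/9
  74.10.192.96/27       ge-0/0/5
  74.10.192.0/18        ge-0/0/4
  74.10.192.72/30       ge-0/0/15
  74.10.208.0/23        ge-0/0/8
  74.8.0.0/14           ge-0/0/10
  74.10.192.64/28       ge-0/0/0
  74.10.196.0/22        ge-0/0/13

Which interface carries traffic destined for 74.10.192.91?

ge-0/0/12

Routes whose prefix contains 74.10.192.91:
  0.0.0.0/0 (default, matches everything) -> ge-0/0/6
  72.0.0.0/6 (72.0.0.0 - 75.255.255.255) -> ge-0/0/9
  74.8.0.0/14 (74.8.0.0 - 74.11.255.255) -> ge-0/0/10
  74.10.192.0/18 (74.10.192.0 - 74.10.255.255) -> ge-0/0/4
  74.10.192.0/21 (74.10.192.0 - 74.10.199.255) -> ge-0/0/12
More-specific entries that do NOT match:
  74.10.192.72/30 (74.10.192.72 - 74.10.192.75) does not contain 74.10.192.91
  74.10.192.24/29 (74.10.192.24 - 74.10.192.31) does not contain 74.10.192.91
  74.10.192.64/28 (74.10.192.64 - 74.10.192.79) does not contain 74.10.192.91
  74.10.192.96/27 (74.10.192.96 - 74.10.192.127) does not contain 74.10.192.91
  74.10.208.0/23 (74.10.208.0 - 74.10.209.255) does not contain 74.10.192.91
  74.10.196.0/22 (74.10.196.0 - 74.10.199.255) does not contain 74.10.192.91
Longest matching prefix is /21 -> interface ge-0/0/12.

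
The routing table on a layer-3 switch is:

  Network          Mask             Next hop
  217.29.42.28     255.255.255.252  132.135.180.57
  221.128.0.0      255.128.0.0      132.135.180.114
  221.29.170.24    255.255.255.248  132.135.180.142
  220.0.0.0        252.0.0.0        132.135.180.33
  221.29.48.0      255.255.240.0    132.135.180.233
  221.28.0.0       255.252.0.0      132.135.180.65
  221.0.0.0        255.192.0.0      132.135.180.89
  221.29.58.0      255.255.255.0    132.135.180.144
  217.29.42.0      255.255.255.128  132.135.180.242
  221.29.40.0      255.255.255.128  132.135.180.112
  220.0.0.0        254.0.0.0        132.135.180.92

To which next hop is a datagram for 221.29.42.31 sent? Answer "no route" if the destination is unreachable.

132.135.180.65

Routes whose prefix contains 221.29.42.31:
  220.0.0.0/6 (220.0.0.0 - 223.255.255.255) -> 132.135.180.33
  220.0.0.0/7 (220.0.0.0 - 221.255.255.255) -> 132.135.180.92
  221.0.0.0/10 (221.0.0.0 - 221.63.255.255) -> 132.135.180.89
  221.28.0.0/14 (221.28.0.0 - 221.31.255.255) -> 132.135.180.65
More-specific entries that do NOT match:
  217.29.42.28/30 (217.29.42.28 - 217.29.42.31) does not contain 221.29.42.31
  221.29.170.24/29 (221.29.170.24 - 221.29.170.31) does not contain 221.29.42.31
  217.29.42.0/25 (217.29.42.0 - 217.29.42.127) does not contain 221.29.42.31
  221.29.40.0/25 (221.29.40.0 - 221.29.40.127) does not contain 221.29.42.31
  221.29.58.0/24 (221.29.58.0 - 221.29.58.255) does not contain 221.29.42.31
  221.29.48.0/20 (221.29.48.0 - 221.29.63.255) does not contain 221.29.42.31
Longest matching prefix is /14 -> next hop 132.135.180.65.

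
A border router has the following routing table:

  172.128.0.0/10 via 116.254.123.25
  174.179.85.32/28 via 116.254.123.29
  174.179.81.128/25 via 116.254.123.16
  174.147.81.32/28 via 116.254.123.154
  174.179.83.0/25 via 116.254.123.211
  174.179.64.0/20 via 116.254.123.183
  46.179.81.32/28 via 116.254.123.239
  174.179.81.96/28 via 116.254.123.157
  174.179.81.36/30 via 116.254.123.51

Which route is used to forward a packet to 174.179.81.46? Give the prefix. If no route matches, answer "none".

none

174.179.81.46 is outside every listed prefix and there is no default route.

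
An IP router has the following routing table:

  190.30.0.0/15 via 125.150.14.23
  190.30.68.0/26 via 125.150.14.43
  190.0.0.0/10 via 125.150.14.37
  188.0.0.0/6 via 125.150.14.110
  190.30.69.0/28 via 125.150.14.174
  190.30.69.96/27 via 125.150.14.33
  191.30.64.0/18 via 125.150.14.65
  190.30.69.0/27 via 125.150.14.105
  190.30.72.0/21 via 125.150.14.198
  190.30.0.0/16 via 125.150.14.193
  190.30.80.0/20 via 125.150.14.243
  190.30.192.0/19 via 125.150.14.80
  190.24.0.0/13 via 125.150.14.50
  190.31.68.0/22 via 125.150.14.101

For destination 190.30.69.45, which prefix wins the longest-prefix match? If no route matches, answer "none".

Entries matching 190.30.69.45:
  188.0.0.0/6 (188.0.0.0 - 191.255.255.255)
  190.0.0.0/10 (190.0.0.0 - 190.63.255.255)
  190.24.0.0/13 (190.24.0.0 - 190.31.255.255)
  190.30.0.0/15 (190.30.0.0 - 190.31.255.255)
  190.30.0.0/16 (190.30.0.0 - 190.30.255.255)
Most specific is 190.30.0.0/16.

190.30.0.0/16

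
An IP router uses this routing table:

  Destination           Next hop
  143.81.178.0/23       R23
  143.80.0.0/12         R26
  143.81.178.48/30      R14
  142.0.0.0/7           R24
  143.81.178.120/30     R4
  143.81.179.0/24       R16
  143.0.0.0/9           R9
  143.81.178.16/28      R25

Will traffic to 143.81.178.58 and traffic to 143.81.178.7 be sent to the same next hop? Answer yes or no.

yes

143.81.178.58: longest match 143.81.178.0/23 -> R23
143.81.178.7: longest match 143.81.178.0/23 -> R23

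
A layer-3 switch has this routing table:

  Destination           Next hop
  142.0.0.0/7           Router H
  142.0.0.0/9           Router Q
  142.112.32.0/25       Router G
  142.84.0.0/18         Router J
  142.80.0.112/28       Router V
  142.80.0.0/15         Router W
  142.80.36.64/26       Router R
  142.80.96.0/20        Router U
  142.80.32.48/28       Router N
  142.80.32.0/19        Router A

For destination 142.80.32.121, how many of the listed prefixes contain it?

4

Prefixes containing 142.80.32.121:
  142.0.0.0/7 (142.0.0.0 - 143.255.255.255)
  142.0.0.0/9 (142.0.0.0 - 142.127.255.255)
  142.80.0.0/15 (142.80.0.0 - 142.81.255.255)
  142.80.32.0/19 (142.80.32.0 - 142.80.63.255)
Total matching entries: 4.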